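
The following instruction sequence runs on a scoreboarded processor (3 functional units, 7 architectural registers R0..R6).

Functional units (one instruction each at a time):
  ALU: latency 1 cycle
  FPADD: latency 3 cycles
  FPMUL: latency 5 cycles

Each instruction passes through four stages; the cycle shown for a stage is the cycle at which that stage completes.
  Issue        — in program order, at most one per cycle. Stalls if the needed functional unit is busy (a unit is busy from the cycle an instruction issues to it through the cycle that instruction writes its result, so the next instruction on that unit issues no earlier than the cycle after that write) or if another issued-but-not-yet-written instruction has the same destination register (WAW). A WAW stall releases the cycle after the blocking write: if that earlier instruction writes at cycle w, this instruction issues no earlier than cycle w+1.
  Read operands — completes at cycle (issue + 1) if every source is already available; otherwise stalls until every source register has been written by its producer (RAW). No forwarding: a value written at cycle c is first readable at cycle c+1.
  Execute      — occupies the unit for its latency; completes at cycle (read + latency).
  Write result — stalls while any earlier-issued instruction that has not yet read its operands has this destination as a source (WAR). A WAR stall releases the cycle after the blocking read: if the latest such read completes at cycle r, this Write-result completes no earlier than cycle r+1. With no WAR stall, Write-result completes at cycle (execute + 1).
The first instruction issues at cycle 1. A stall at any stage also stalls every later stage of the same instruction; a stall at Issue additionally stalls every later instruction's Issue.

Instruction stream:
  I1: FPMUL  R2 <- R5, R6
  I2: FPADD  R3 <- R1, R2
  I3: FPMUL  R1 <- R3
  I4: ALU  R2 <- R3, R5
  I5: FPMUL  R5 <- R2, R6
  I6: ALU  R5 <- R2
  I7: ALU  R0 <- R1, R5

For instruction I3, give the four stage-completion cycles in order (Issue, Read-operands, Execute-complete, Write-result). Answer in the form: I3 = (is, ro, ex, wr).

c1: I1 issues→FPMUL
c2: I1 reads | I2 issues→FPADD
c7: I1 exec-done
c8: I1 writes R2
c9: I2 reads | I3 issues→FPMUL
c10: I4 issues→ALU
c12: I2 exec-done
c13: I2 writes R3
c14: I3 reads | I4 reads
c15: I4 exec-done
c16: I4 writes R2
c19: I3 exec-done
c20: I3 writes R1
c21: I5 issues→FPMUL
c22: I5 reads
c27: I5 exec-done
c28: I5 writes R5
c29: I6 issues→ALU
c30: I6 reads
c31: I6 exec-done
c32: I6 writes R5
c33: I7 issues→ALU
c34: I7 reads
c35: I7 exec-done
c36: I7 writes R0

I3 = (9, 14, 19, 20)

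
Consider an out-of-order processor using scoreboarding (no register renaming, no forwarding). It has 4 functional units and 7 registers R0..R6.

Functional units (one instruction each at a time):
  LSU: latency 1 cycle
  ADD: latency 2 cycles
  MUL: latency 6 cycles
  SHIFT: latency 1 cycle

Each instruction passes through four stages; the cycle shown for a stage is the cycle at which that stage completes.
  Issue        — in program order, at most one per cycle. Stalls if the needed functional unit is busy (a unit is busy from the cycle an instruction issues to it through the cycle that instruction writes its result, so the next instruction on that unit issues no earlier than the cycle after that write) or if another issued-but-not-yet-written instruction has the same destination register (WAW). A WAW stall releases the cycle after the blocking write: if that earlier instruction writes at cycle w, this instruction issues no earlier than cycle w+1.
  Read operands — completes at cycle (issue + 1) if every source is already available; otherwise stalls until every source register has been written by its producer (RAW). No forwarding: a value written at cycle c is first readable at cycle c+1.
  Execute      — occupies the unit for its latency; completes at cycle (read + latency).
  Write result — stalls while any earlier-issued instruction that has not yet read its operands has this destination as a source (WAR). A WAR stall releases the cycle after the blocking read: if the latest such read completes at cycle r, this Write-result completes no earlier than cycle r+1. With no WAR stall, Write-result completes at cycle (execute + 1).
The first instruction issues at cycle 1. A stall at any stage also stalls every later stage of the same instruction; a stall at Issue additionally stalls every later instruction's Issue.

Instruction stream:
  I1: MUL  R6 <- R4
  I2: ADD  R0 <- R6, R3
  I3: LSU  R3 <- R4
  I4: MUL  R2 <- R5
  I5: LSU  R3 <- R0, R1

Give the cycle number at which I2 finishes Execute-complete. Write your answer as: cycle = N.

cycle = 12

[1] I1→MUL
[2] I1 RO, I2→ADD
[3] I3→LSU
[4] I3 RO
[5] I3 EX
[8] I1 EX
[9] I1 WR R6
[10] I2 RO, I4→MUL
[11] I3 WR R3, I4 RO
[12] I2 EX, I5→LSU
[13] I2 WR R0
[14] I5 RO
[15] I5 EX
[16] I5 WR R3
[17] I4 EX
[18] I4 WR R2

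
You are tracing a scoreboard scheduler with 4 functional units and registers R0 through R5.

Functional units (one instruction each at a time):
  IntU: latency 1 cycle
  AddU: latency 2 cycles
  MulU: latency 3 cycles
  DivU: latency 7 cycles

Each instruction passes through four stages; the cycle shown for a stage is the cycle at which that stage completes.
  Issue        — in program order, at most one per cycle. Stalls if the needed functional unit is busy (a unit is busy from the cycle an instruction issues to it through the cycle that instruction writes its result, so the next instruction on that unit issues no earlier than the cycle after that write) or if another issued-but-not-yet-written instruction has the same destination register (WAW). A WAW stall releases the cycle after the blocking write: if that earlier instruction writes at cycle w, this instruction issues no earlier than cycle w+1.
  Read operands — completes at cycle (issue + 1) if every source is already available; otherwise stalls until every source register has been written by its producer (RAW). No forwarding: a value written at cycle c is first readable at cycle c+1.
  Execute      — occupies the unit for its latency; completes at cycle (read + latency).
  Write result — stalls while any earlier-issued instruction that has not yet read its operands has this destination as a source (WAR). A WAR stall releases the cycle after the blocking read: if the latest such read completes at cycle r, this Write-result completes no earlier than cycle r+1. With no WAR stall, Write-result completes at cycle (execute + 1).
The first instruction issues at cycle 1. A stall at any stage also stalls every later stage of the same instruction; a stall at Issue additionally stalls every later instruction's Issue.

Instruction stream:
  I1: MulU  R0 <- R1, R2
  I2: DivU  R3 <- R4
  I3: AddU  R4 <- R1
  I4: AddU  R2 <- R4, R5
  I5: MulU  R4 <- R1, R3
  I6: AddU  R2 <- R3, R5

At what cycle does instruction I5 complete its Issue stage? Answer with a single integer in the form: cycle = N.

cycle = 9

[1] I1→MulU
[2] I1 RO, I2→DivU
[3] I2 RO, I3→AddU
[4] I3 RO
[5] I1 EX
[6] I1 WR R0, I3 EX
[7] I3 WR R4
[8] I4→AddU
[9] I4 RO, I5→MulU
[10] I2 EX
[11] I2 WR R3, I4 EX
[12] I4 WR R2, I5 RO
[13] I6→AddU
[14] I6 RO
[15] I5 EX
[16] I5 WR R4, I6 EX
[17] I6 WR R2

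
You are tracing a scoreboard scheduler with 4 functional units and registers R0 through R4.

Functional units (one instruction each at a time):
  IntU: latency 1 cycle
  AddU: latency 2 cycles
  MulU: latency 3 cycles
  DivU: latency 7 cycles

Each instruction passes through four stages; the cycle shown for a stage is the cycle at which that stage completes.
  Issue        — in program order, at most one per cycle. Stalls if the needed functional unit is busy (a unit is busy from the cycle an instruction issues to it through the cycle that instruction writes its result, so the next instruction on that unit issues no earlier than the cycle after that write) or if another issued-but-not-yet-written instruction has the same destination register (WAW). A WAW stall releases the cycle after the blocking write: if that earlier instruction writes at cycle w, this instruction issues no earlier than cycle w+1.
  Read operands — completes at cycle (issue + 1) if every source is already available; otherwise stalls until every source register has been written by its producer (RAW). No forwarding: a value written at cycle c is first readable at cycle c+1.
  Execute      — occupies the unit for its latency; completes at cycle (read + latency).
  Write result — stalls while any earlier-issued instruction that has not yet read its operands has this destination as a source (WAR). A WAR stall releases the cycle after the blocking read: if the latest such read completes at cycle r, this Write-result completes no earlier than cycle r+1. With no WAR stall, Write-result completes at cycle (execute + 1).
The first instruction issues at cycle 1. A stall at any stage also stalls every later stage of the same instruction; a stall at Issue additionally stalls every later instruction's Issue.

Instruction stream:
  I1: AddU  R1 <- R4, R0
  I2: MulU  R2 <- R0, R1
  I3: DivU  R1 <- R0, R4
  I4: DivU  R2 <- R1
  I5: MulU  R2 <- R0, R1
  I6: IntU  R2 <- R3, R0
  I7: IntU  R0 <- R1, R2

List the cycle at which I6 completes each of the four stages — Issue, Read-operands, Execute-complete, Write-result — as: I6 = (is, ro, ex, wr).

I6 = (32, 33, 34, 35)

I1  is:1  ro:2  ex:4  wr:5
I2  is:2  ro:6  ex:9  wr:10  — RAW R1: wait I1 write@5
I3  is:6  ro:7  ex:14  wr:15  — WAW R1: wait I1 write@5
I4  is:16  ro:17  ex:24  wr:25  — struct: DivU busy until I3 writes@15
I5  is:26  ro:27  ex:30  wr:31  — WAW R2: wait I4 write@25
I6  is:32  ro:33  ex:34  wr:35  — WAW R2: wait I5 write@31
I7  is:36  ro:37  ex:38  wr:39  — struct: IntU busy until I6 writes@35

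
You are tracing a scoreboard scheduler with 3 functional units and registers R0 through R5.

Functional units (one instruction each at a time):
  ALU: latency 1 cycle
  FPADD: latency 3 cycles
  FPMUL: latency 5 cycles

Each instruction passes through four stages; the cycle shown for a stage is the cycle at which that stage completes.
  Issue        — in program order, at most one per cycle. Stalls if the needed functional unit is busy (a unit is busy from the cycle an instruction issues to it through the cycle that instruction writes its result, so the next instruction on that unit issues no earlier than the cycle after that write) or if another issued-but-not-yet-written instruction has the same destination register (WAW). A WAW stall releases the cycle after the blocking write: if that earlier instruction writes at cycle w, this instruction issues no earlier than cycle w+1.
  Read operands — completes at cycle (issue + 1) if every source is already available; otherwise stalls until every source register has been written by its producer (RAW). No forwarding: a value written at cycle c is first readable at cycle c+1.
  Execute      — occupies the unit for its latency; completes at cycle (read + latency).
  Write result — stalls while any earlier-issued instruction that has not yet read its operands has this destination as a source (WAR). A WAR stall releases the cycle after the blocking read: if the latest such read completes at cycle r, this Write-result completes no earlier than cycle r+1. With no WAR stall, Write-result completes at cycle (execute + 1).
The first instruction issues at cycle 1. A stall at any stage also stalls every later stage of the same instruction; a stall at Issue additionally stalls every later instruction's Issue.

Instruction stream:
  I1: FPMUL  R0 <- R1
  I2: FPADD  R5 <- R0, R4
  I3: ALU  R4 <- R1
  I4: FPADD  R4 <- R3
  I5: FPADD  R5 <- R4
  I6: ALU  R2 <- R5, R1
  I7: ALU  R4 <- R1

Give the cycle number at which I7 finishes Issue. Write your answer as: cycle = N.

cycle = 29

t=1  I1 issues→FPMUL
t=2  I1 reads; I2 issues→FPADD
t=3  I3 issues→ALU
t=4  I3 reads
t=5  I3 exec-done
t=7  I1 exec-done
t=8  I1 writes R0
t=9  I2 reads
t=10  I3 writes R4
t=12  I2 exec-done
t=13  I2 writes R5
t=14  I4 issues→FPADD
t=15  I4 reads
t=18  I4 exec-done
t=19  I4 writes R4
t=20  I5 issues→FPADD
t=21  I5 reads; I6 issues→ALU
t=24  I5 exec-done
t=25  I5 writes R5
t=26  I6 reads
t=27  I6 exec-done
t=28  I6 writes R2
t=29  I7 issues→ALU
t=30  I7 reads
t=31  I7 exec-done
t=32  I7 writes R4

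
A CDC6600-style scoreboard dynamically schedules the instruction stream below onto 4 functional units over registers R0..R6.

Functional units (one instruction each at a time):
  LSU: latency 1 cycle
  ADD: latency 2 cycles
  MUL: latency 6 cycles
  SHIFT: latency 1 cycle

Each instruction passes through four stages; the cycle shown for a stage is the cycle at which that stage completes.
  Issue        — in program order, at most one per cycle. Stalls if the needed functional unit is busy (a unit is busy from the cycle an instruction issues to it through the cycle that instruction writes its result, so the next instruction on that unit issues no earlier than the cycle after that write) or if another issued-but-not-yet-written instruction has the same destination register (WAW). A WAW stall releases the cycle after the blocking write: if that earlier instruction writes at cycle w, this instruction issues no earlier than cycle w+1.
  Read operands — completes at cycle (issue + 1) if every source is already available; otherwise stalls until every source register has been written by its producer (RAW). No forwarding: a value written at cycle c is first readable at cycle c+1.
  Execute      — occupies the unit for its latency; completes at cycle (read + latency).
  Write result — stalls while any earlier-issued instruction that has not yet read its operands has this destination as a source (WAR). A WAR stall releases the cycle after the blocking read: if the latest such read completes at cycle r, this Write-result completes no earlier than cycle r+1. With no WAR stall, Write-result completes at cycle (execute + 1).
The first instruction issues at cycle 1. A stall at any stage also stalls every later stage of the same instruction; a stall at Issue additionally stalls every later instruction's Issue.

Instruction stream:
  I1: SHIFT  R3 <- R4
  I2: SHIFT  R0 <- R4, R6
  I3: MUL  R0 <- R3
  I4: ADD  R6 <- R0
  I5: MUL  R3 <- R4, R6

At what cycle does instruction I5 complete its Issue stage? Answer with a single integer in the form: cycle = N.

cycle = 18

  I1 | 1 | 2 | 3 | 4
  I2 | 5 | 6 | 7 | 8   struct: SHIFT busy until I1 writes@4
  I3 | 9 | 10 | 16 | 17   WAW R0: wait I2 write@8
  I4 | 10 | 18 | 20 | 21   RAW R0: wait I3 write@17
  I5 | 18 | 22 | 28 | 29   struct: MUL busy until I3 writes@17 · RAW R6: wait I4 write@21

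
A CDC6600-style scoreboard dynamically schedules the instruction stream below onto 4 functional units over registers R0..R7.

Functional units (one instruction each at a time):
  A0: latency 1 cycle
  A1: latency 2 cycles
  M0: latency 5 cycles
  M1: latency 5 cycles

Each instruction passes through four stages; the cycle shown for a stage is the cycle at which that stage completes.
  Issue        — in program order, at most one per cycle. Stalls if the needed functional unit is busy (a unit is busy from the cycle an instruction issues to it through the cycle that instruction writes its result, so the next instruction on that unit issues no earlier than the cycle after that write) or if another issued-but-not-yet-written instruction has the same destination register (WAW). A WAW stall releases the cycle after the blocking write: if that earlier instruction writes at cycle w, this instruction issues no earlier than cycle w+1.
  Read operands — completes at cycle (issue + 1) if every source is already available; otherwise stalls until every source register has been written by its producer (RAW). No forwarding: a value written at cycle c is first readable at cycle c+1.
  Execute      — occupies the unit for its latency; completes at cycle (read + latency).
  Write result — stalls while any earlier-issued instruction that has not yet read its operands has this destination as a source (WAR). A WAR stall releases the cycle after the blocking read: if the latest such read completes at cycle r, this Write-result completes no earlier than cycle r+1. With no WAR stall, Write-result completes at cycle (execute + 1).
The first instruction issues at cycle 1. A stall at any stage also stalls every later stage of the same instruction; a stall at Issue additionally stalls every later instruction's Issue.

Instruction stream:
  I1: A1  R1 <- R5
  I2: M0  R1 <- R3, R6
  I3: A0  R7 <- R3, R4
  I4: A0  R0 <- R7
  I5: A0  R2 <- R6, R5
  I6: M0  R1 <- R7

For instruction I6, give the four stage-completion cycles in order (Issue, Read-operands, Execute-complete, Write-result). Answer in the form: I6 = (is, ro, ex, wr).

I6 = (16, 17, 22, 23)

t=1  I1 dispatched to A1
t=2  I1 operands ready
t=4  I1 complete
t=5  R1←I1
t=6  I2 dispatched to M0
t=7  I2 operands ready, I3 dispatched to A0
t=8  I3 operands ready
t=9  I3 complete
t=10  R7←I3
t=11  I4 dispatched to A0
t=12  I2 complete, I4 operands ready
t=13  R1←I2, I4 complete
t=14  R0←I4
t=15  I5 dispatched to A0
t=16  I5 operands ready, I6 dispatched to M0
t=17  I5 complete, I6 operands ready
t=18  R2←I5
t=22  I6 complete
t=23  R1←I6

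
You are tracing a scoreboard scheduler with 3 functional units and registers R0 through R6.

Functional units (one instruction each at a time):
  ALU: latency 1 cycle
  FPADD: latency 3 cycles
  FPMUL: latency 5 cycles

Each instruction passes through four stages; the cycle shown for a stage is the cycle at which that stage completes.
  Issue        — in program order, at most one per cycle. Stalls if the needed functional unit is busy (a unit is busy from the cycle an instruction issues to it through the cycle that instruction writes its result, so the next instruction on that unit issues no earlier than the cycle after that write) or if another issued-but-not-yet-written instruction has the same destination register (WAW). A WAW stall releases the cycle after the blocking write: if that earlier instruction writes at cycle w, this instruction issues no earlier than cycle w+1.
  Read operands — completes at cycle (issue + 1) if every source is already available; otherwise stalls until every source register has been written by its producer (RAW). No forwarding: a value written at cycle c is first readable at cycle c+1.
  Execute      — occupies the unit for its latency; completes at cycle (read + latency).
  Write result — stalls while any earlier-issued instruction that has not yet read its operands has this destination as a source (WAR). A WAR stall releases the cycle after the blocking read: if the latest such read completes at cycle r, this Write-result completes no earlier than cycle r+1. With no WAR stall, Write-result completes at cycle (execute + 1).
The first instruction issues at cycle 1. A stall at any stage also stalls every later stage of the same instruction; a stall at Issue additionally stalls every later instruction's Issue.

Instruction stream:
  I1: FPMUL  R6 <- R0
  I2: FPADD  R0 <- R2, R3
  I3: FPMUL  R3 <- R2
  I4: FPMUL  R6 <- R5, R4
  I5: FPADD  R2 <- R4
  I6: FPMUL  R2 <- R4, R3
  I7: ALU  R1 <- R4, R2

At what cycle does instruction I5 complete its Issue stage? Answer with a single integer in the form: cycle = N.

[1] I1→FPMUL
[2] I1 RO, I2→FPADD
[3] I2 RO
[6] I2 EX
[7] I1 EX, I2 WR R0
[8] I1 WR R6
[9] I3→FPMUL
[10] I3 RO
[15] I3 EX
[16] I3 WR R3
[17] I4→FPMUL
[18] I4 RO, I5→FPADD
[19] I5 RO
[22] I5 EX
[23] I4 EX, I5 WR R2
[24] I4 WR R6
[25] I6→FPMUL
[26] I6 RO, I7→ALU
[31] I6 EX
[32] I6 WR R2
[33] I7 RO
[34] I7 EX
[35] I7 WR R1

cycle = 18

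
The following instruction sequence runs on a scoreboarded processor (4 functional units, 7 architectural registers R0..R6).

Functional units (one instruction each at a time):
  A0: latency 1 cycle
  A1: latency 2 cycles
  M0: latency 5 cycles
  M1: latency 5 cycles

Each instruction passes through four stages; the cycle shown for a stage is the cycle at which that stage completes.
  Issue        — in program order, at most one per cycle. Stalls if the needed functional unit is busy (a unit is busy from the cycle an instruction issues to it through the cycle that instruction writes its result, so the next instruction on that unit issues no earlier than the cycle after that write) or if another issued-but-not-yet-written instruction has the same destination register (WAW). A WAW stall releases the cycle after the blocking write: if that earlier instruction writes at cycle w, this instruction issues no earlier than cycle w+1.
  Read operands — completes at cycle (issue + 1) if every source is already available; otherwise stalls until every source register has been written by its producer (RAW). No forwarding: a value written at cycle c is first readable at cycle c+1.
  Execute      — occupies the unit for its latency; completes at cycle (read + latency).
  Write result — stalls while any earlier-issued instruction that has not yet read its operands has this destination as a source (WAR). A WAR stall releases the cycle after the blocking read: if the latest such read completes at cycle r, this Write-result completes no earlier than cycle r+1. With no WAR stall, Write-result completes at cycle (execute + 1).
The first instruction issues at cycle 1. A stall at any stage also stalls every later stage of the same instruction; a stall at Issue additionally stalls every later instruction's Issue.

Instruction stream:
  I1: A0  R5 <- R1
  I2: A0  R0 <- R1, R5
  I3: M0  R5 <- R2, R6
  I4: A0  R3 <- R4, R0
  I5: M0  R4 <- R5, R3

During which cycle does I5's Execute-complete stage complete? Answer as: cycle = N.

t=1  issue I1 (A0)
t=2  I1 read-ops
t=3  I1 finished on A0
t=4  I1→R5
t=5  issue I2 (A0)
t=6  I2 read-ops · issue I3 (M0)
t=7  I2 finished on A0 · I3 read-ops
t=8  I2→R0
t=9  issue I4 (A0)
t=10  I4 read-ops
t=11  I4 finished on A0
t=12  I3 finished on M0 · I4→R3
t=13  I3→R5
t=14  issue I5 (M0)
t=15  I5 read-ops
t=20  I5 finished on M0
t=21  I5→R4

cycle = 20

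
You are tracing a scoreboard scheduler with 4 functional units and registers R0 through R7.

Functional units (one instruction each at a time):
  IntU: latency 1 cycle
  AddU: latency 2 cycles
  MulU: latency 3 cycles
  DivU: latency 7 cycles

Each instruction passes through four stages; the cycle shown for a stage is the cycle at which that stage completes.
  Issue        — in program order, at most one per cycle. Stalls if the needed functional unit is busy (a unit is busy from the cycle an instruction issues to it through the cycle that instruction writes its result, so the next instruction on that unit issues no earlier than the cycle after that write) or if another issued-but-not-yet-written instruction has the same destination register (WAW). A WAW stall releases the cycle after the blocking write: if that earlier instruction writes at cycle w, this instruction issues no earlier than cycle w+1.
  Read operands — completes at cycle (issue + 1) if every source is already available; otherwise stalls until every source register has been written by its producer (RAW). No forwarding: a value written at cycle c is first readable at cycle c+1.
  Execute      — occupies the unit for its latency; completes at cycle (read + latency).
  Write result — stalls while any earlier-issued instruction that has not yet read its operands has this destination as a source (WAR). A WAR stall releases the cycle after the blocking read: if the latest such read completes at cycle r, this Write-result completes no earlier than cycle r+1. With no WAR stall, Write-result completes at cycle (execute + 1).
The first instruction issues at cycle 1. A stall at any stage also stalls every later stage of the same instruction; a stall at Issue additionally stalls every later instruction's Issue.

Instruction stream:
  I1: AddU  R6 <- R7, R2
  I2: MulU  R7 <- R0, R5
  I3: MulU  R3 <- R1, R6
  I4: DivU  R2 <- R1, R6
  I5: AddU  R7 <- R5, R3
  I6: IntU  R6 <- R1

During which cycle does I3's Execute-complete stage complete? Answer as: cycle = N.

1) issue 1, read 2, done 4, write 5
2) issue 2, read 3, done 6, write 7
3) issue 8, read 9, done 12, write 13  <struct: MulU busy until I2 writes@7>
4) issue 9, read 10, done 17, write 18
5) issue 10, read 14, done 16, write 17  <RAW R3: wait I3 write@13>
6) issue 11, read 12, done 13, write 14

cycle = 12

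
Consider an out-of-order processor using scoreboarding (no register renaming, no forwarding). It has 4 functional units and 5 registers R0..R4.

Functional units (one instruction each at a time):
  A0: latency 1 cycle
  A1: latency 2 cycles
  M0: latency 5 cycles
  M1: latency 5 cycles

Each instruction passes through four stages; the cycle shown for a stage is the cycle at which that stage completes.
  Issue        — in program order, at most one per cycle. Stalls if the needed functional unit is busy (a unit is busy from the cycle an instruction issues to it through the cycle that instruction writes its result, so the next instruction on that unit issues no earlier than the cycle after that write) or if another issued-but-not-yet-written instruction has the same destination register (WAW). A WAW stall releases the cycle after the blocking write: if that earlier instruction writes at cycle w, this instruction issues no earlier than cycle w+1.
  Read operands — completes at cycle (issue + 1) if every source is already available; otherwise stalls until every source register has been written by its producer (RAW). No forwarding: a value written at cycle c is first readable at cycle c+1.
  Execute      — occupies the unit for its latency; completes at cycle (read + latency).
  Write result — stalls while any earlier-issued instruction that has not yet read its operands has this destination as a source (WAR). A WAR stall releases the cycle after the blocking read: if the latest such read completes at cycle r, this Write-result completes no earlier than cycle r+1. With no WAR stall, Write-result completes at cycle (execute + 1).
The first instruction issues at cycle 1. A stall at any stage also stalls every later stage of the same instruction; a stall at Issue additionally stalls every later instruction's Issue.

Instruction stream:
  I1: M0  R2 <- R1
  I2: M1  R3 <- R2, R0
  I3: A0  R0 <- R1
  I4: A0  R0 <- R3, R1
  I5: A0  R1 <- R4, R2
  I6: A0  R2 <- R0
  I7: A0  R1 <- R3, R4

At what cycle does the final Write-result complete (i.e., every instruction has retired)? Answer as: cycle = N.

[I1] 1/2/7/8
[I2] 2/9/14/15  (RAW R2: wait I1 write@8)
[I3] 3/4/5/10  (WAR R0: wait I2 read@9)
[I4] 11/16/17/18  (struct: A0 busy until I3 writes@10; RAW R3: wait I2 write@15)
[I5] 19/20/21/22  (struct: A0 busy until I4 writes@18)
[I6] 23/24/25/26  (struct: A0 busy until I5 writes@22)
[I7] 27/28/29/30  (struct: A0 busy until I6 writes@26)

cycle = 30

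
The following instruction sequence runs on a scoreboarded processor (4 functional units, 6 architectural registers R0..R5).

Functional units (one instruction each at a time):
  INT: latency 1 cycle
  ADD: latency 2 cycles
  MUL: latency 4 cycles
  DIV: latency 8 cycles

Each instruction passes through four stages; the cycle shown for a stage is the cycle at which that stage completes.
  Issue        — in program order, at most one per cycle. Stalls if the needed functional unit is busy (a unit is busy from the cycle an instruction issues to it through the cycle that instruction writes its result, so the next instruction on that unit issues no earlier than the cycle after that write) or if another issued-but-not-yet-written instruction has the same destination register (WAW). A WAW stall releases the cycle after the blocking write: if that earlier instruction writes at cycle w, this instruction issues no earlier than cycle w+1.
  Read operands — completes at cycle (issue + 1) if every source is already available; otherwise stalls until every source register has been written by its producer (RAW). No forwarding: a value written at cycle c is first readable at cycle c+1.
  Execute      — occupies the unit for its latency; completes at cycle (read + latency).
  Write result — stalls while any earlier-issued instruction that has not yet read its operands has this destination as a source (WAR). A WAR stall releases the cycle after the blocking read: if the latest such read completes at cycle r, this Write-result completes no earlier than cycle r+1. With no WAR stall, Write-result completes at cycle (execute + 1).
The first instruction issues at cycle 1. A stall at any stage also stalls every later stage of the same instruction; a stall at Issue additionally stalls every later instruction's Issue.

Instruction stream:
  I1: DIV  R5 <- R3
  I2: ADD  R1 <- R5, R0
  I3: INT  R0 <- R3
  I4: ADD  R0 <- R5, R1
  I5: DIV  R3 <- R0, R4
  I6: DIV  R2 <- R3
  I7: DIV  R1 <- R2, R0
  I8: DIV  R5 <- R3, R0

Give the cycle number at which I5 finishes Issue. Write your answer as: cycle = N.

cycle = 17

t=1  issue I1 (DIV)
t=2  I1 read-ops · issue I2 (ADD)
t=3  issue I3 (INT)
t=4  I3 read-ops
t=5  I3 finished on INT
t=10  I1 finished on DIV
t=11  I1→R5
t=12  I2 read-ops
t=13  I3→R0
t=14  I2 finished on ADD
t=15  I2→R1
t=16  issue I4 (ADD)
t=17  I4 read-ops · issue I5 (DIV)
t=19  I4 finished on ADD
t=20  I4→R0
t=21  I5 read-ops
t=29  I5 finished on DIV
t=30  I5→R3
t=31  issue I6 (DIV)
t=32  I6 read-ops
t=40  I6 finished on DIV
t=41  I6→R2
t=42  issue I7 (DIV)
t=43  I7 read-ops
t=51  I7 finished on DIV
t=52  I7→R1
t=53  issue I8 (DIV)
t=54  I8 read-ops
t=62  I8 finished on DIV
t=63  I8→R5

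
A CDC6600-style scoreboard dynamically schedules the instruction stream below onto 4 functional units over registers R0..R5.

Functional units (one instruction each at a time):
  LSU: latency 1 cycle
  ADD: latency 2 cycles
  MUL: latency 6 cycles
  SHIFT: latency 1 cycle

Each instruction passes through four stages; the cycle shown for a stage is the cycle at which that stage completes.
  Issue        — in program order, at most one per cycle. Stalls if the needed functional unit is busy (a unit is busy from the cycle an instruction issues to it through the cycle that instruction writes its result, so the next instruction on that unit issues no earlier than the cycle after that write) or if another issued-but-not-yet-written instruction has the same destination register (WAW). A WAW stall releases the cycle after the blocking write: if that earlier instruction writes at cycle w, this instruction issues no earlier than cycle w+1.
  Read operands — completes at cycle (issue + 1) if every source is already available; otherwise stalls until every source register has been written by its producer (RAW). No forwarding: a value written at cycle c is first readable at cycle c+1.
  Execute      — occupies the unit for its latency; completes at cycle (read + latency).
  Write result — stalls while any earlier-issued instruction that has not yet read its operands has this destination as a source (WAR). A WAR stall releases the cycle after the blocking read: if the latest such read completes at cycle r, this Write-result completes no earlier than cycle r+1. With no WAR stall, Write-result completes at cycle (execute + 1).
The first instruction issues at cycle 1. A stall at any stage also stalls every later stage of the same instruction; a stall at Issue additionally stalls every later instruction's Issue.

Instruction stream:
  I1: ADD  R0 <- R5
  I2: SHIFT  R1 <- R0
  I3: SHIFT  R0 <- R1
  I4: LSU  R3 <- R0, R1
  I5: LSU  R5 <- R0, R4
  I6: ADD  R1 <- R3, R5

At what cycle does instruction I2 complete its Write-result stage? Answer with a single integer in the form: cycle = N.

cycle = 8

cycle 1: I1→ADD
cycle 2: I1 RO · I2→SHIFT
cycle 4: I1 EX
cycle 5: I1 WR R0
cycle 6: I2 RO
cycle 7: I2 EX
cycle 8: I2 WR R1
cycle 9: I3→SHIFT
cycle 10: I3 RO · I4→LSU
cycle 11: I3 EX
cycle 12: I3 WR R0
cycle 13: I4 RO
cycle 14: I4 EX
cycle 15: I4 WR R3
cycle 16: I5→LSU
cycle 17: I5 RO · I6→ADD
cycle 18: I5 EX
cycle 19: I5 WR R5
cycle 20: I6 RO
cycle 22: I6 EX
cycle 23: I6 WR R1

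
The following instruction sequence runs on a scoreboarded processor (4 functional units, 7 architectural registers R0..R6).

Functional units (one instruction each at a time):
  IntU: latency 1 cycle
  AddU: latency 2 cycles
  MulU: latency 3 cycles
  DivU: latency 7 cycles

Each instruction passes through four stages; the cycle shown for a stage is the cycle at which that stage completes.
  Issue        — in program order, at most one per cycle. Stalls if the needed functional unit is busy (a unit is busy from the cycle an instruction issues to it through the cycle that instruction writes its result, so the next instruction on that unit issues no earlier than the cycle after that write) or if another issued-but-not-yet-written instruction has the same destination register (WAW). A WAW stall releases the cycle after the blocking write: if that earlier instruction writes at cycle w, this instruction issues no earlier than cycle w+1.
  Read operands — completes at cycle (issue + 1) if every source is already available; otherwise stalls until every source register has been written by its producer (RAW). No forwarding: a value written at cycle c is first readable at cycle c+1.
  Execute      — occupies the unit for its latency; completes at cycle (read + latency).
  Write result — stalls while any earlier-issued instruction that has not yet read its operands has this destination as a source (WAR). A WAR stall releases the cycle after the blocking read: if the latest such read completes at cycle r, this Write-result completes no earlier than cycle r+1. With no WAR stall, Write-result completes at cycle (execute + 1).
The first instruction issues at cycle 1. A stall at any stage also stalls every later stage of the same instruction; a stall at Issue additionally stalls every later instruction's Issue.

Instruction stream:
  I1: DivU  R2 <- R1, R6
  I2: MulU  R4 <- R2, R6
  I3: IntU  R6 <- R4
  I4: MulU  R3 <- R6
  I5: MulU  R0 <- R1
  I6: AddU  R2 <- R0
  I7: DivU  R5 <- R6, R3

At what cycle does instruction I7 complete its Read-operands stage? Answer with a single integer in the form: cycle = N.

cycle = 27

I1 -> (1, 2, 9, 10)
I2 -> (2, 11, 14, 15)  // RAW R2: wait I1 write@10
I3 -> (3, 16, 17, 18)  // RAW R4: wait I2 write@15
I4 -> (16, 19, 22, 23)  // struct: MulU busy until I2 writes@15, RAW R6: wait I3 write@18
I5 -> (24, 25, 28, 29)  // struct: MulU busy until I4 writes@23
I6 -> (25, 30, 32, 33)  // RAW R0: wait I5 write@29
I7 -> (26, 27, 34, 35)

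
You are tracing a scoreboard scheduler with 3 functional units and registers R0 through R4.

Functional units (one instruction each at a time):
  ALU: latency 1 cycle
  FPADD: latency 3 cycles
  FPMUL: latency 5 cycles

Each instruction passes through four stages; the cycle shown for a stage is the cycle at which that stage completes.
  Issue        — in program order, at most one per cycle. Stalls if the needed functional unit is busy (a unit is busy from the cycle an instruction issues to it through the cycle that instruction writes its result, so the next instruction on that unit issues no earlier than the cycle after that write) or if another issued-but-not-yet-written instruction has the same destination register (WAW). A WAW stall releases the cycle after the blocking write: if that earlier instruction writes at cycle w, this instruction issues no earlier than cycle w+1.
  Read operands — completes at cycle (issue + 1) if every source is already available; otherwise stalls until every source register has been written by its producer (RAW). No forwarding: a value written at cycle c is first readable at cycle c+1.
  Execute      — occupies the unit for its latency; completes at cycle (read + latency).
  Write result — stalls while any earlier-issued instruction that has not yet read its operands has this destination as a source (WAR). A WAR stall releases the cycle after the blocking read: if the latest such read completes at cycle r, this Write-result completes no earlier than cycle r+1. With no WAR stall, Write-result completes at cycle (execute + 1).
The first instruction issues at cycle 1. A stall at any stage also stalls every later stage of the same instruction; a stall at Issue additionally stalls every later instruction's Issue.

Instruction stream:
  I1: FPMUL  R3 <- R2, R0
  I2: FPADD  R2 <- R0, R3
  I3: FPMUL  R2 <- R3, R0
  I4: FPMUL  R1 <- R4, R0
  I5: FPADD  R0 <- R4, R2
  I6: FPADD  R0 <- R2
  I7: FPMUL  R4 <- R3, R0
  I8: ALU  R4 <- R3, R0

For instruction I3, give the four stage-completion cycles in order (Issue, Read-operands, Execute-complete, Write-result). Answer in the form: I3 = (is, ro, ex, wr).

I3 = (14, 15, 20, 21)

I1  is:1  ro:2  ex:7  wr:8
I2  is:2  ro:9  ex:12  wr:13  — RAW R3: wait I1 write@8
I3  is:14  ro:15  ex:20  wr:21  — WAW R2: wait I2 write@13
I4  is:22  ro:23  ex:28  wr:29  — struct: FPMUL busy until I3 writes@21
I5  is:23  ro:24  ex:27  wr:28
I6  is:29  ro:30  ex:33  wr:34  — struct: FPADD busy until I5 writes@28
I7  is:30  ro:35  ex:40  wr:41  — RAW R0: wait I6 write@34
I8  is:42  ro:43  ex:44  wr:45  — WAW R4: wait I7 write@41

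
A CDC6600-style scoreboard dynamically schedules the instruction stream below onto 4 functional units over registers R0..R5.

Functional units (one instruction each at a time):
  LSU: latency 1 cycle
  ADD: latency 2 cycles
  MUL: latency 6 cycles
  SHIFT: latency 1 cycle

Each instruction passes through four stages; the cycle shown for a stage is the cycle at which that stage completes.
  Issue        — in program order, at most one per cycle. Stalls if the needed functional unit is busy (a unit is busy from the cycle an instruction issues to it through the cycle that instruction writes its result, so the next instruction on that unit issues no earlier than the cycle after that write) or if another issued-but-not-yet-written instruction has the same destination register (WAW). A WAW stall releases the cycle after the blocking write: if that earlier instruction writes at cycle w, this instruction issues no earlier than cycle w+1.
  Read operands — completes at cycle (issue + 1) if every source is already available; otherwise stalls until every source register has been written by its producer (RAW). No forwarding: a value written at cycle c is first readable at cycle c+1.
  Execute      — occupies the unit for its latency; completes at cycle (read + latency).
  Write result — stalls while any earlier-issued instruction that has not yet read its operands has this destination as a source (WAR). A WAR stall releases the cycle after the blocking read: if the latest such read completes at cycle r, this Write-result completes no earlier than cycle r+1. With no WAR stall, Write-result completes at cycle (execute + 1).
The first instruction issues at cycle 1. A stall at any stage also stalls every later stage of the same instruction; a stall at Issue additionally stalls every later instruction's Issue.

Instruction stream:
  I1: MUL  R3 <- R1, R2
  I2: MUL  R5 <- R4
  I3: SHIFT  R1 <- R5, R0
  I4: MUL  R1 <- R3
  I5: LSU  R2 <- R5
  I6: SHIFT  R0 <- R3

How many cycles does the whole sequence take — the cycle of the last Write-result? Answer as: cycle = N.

1) issue 1, read 2, done 8, write 9
2) issue 10, read 11, done 17, write 18  <struct: MUL busy until I1 writes@9>
3) issue 11, read 19, done 20, write 21  <RAW R5: wait I2 write@18>
4) issue 22, read 23, done 29, write 30  <WAW R1: wait I3 write@21>
5) issue 23, read 24, done 25, write 26
6) issue 24, read 25, done 26, write 27

cycle = 30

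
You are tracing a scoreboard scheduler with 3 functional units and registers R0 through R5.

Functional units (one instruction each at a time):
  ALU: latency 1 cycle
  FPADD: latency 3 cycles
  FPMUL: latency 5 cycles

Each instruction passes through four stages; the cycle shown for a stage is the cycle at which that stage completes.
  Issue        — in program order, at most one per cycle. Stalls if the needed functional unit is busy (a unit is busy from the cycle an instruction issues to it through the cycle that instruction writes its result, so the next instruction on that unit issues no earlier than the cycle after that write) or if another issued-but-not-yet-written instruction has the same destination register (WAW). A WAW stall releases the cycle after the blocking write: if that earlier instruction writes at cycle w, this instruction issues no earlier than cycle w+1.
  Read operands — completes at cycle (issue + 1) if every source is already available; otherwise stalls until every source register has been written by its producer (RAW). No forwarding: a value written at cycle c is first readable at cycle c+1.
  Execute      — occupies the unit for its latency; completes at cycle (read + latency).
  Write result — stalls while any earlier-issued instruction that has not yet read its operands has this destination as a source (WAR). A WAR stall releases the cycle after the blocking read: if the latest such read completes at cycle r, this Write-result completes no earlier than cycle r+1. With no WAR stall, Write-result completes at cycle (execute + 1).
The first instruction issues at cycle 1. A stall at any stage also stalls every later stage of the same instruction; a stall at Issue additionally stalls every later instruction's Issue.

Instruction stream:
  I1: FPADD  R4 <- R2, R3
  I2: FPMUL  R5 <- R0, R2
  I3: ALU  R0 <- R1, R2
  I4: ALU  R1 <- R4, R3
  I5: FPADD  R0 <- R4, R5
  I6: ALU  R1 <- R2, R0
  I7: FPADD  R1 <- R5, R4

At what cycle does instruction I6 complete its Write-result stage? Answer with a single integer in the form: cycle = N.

cycle = 17

[I1] 1/2/5/6
[I2] 2/3/8/9
[I3] 3/4/5/6
[I4] 7/8/9/10  (struct: ALU busy until I3 writes@6)
[I5] 8/10/13/14  (RAW R5: wait I2 write@9)
[I6] 11/15/16/17  (struct: ALU busy until I4 writes@10; RAW R0: wait I5 write@14)
[I7] 18/19/22/23  (WAW R1: wait I6 write@17)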